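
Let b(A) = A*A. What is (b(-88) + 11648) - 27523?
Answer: -8131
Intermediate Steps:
b(A) = A**2
(b(-88) + 11648) - 27523 = ((-88)**2 + 11648) - 27523 = (7744 + 11648) - 27523 = 19392 - 27523 = -8131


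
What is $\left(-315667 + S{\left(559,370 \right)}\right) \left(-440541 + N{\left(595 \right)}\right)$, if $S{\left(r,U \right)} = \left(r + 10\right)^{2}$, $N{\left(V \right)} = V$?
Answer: $-3560922924$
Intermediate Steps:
$S{\left(r,U \right)} = \left(10 + r\right)^{2}$
$\left(-315667 + S{\left(559,370 \right)}\right) \left(-440541 + N{\left(595 \right)}\right) = \left(-315667 + \left(10 + 559\right)^{2}\right) \left(-440541 + 595\right) = \left(-315667 + 569^{2}\right) \left(-439946\right) = \left(-315667 + 323761\right) \left(-439946\right) = 8094 \left(-439946\right) = -3560922924$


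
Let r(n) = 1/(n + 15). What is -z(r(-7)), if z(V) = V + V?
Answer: -¼ ≈ -0.25000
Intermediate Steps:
r(n) = 1/(15 + n)
z(V) = 2*V
-z(r(-7)) = -2/(15 - 7) = -2/8 = -1*¼ = -¼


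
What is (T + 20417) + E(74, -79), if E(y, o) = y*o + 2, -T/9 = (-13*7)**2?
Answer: -59956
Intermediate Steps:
T = -74529 (T = -9*(-13*7)**2 = -9*(-91)**2 = -9*8281 = -74529)
E(y, o) = 2 + o*y (E(y, o) = o*y + 2 = 2 + o*y)
(T + 20417) + E(74, -79) = (-74529 + 20417) + (2 - 79*74) = -54112 + (2 - 5846) = -54112 - 5844 = -59956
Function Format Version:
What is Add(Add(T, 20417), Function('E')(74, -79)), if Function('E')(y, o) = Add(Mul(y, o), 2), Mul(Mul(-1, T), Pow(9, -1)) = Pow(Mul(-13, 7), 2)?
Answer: -59956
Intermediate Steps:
T = -74529 (T = Mul(-9, Pow(Mul(-13, 7), 2)) = Mul(-9, Pow(-91, 2)) = Mul(-9, 8281) = -74529)
Function('E')(y, o) = Add(2, Mul(o, y)) (Function('E')(y, o) = Add(Mul(o, y), 2) = Add(2, Mul(o, y)))
Add(Add(T, 20417), Function('E')(74, -79)) = Add(Add(-74529, 20417), Add(2, Mul(-79, 74))) = Add(-54112, Add(2, -5846)) = Add(-54112, -5844) = -59956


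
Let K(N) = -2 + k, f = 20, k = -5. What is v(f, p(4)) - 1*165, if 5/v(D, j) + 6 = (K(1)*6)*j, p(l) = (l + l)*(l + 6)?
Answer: -555395/3366 ≈ -165.00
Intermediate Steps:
p(l) = 2*l*(6 + l) (p(l) = (2*l)*(6 + l) = 2*l*(6 + l))
K(N) = -7 (K(N) = -2 - 5 = -7)
v(D, j) = 5/(-6 - 42*j) (v(D, j) = 5/(-6 + (-7*6)*j) = 5/(-6 - 42*j))
v(f, p(4)) - 1*165 = -5/(6 + 42*(2*4*(6 + 4))) - 1*165 = -5/(6 + 42*(2*4*10)) - 165 = -5/(6 + 42*80) - 165 = -5/(6 + 3360) - 165 = -5/3366 - 165 = -555395/3366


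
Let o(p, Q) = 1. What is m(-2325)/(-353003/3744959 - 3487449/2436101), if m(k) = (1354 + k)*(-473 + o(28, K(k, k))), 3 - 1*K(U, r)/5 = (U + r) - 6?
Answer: -2090612728897629004/6960152240447 ≈ -3.0037e+5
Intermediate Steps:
K(U, r) = 45 - 5*U - 5*r (K(U, r) = 15 - 5*((U + r) - 6) = 15 - 5*(-6 + U + r) = 15 + (30 - 5*U - 5*r) = 45 - 5*U - 5*r)
m(k) = -639088 - 472*k (m(k) = (1354 + k)*(-473 + 1) = (1354 + k)*(-472) = -639088 - 472*k)
m(-2325)/(-353003/3744959 - 3487449/2436101) = (-639088 - 472*(-2325))/(-353003/3744959 - 3487449/2436101) = (-639088 + 1097400)/(-353003*1/3744959 - 3487449*1/2436101) = 458312/(-353003/3744959 - 3487449/2436101) = 458312/(-13920304480894/9123098364859) = 458312*(-9123098364859/13920304480894) = -2090612728897629004/6960152240447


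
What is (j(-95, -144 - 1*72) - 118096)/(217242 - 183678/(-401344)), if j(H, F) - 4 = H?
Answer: -23716821664/43594478463 ≈ -0.54403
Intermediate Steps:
j(H, F) = 4 + H
(j(-95, -144 - 1*72) - 118096)/(217242 - 183678/(-401344)) = ((4 - 95) - 118096)/(217242 - 183678/(-401344)) = (-91 - 118096)/(217242 - 183678*(-1/401344)) = -118187/(217242 + 91839/200672) = -118187/43594478463/200672 = -118187*200672/43594478463 = -23716821664/43594478463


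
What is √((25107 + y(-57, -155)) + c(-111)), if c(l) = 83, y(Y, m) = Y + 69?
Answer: √25202 ≈ 158.75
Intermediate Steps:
y(Y, m) = 69 + Y
√((25107 + y(-57, -155)) + c(-111)) = √((25107 + (69 - 57)) + 83) = √((25107 + 12) + 83) = √(25119 + 83) = √25202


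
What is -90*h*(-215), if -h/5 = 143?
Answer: -13835250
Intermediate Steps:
h = -715 (h = -5*143 = -715)
-90*h*(-215) = -90*(-715)*(-215) = 64350*(-215) = -13835250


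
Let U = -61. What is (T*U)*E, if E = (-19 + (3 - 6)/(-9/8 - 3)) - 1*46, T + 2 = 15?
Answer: 560651/11 ≈ 50968.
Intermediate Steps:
T = 13 (T = -2 + 15 = 13)
E = -707/11 (E = (-19 - 3/(-9*⅛ - 3)) - 46 = (-19 - 3/(-9/8 - 3)) - 46 = (-19 - 3/(-33/8)) - 46 = (-19 - 3*(-8/33)) - 46 = (-19 + 8/11) - 46 = -201/11 - 46 = -707/11 ≈ -64.273)
(T*U)*E = (13*(-61))*(-707/11) = -793*(-707/11) = 560651/11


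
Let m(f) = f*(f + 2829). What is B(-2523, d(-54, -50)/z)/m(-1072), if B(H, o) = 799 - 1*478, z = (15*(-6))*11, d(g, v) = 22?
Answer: -321/1883504 ≈ -0.00017043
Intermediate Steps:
m(f) = f*(2829 + f)
z = -990 (z = -90*11 = -990)
B(H, o) = 321 (B(H, o) = 799 - 478 = 321)
B(-2523, d(-54, -50)/z)/m(-1072) = 321/((-1072*(2829 - 1072))) = 321/((-1072*1757)) = 321/(-1883504) = 321*(-1/1883504) = -321/1883504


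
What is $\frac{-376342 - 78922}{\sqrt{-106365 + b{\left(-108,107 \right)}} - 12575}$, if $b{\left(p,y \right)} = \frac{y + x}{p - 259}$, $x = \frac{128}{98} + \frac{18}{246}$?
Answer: $\frac{527627371984300}{14583575956963} + \frac{398356 i \sqrt{1180037672147463}}{14583575956963} \approx 36.18 + 0.93833 i$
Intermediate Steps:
$x = \frac{2771}{2009}$ ($x = 128 \cdot \frac{1}{98} + 18 \cdot \frac{1}{246} = \frac{64}{49} + \frac{3}{41} = \frac{2771}{2009} \approx 1.3793$)
$b{\left(p,y \right)} = \frac{\frac{2771}{2009} + y}{-259 + p}$ ($b{\left(p,y \right)} = \frac{y + \frac{2771}{2009}}{p - 259} = \frac{\frac{2771}{2009} + y}{-259 + p}$)
$\frac{-376342 - 78922}{\sqrt{-106365 + b{\left(-108,107 \right)}} - 12575} = \frac{-376342 - 78922}{\sqrt{-106365 + \frac{\frac{2771}{2009} + 107}{-259 - 108}} - 12575} = - \frac{455264}{\sqrt{-106365 + \frac{1}{-367} \cdot \frac{217734}{2009}} - 12575} = - \frac{455264}{\sqrt{-106365 - \frac{217734}{737303}} - 12575} = - \frac{455264}{\sqrt{- \frac{78423451329}{737303}} - 12575} = - \frac{455264}{\frac{i \sqrt{1180037672147463}}{105329} - 12575} = - \frac{455264}{-12575 + \frac{i \sqrt{1180037672147463}}{105329}}$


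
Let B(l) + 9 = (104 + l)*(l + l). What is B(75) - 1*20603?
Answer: 6238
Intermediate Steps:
B(l) = -9 + 2*l*(104 + l) (B(l) = -9 + (104 + l)*(l + l) = -9 + (104 + l)*(2*l) = -9 + 2*l*(104 + l))
B(75) - 1*20603 = (-9 + 2*75² + 208*75) - 1*20603 = (-9 + 2*5625 + 15600) - 20603 = (-9 + 11250 + 15600) - 20603 = 26841 - 20603 = 6238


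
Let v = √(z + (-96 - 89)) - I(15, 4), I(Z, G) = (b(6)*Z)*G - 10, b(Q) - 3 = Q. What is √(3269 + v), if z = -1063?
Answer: √(2739 + 4*I*√78) ≈ 52.337 + 0.3375*I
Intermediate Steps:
b(Q) = 3 + Q
I(Z, G) = -10 + 9*G*Z (I(Z, G) = ((3 + 6)*Z)*G - 10 = (9*Z)*G - 10 = 9*G*Z - 10 = -10 + 9*G*Z)
v = -530 + 4*I*√78 (v = √(-1063 + (-96 - 89)) - (-10 + 9*4*15) = √(-1063 - 185) - (-10 + 540) = √(-1248) - 1*530 = 4*I*√78 - 530 = -530 + 4*I*√78 ≈ -530.0 + 35.327*I)
√(3269 + v) = √(3269 + (-530 + 4*I*√78)) = √(2739 + 4*I*√78)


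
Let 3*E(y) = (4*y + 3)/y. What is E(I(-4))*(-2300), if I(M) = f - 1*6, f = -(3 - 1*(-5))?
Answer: -60950/21 ≈ -2902.4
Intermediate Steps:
f = -8 (f = -(3 + 5) = -1*8 = -8)
I(M) = -14 (I(M) = -8 - 1*6 = -8 - 6 = -14)
E(y) = (3 + 4*y)/(3*y) (E(y) = ((4*y + 3)/y)/3 = ((3 + 4*y)/y)/3 = (3 + 4*y)/(3*y))
E(I(-4))*(-2300) = (4/3 + 1/(-14))*(-2300) = (4/3 - 1/14)*(-2300) = (53/42)*(-2300) = -60950/21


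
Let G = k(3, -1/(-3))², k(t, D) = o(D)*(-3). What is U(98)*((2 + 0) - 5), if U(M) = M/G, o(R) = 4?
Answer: -49/24 ≈ -2.0417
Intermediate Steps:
k(t, D) = -12 (k(t, D) = 4*(-3) = -12)
G = 144 (G = (-12)² = 144)
U(M) = M/144
U(98)*((2 + 0) - 5) = ((1/144)*98)*((2 + 0) - 5) = 49*(2 - 5)/72 = (49/72)*(-3) = -49/24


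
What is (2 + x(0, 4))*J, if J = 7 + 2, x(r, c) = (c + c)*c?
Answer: 306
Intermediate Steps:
x(r, c) = 2*c² (x(r, c) = (2*c)*c = 2*c²)
J = 9
(2 + x(0, 4))*J = (2 + 2*4²)*9 = (2 + 2*16)*9 = (2 + 32)*9 = 34*9 = 306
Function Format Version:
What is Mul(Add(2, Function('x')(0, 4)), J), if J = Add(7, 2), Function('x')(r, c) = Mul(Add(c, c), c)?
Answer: 306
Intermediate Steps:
Function('x')(r, c) = Mul(2, Pow(c, 2)) (Function('x')(r, c) = Mul(Mul(2, c), c) = Mul(2, Pow(c, 2)))
J = 9
Mul(Add(2, Function('x')(0, 4)), J) = Mul(Add(2, Mul(2, Pow(4, 2))), 9) = Mul(Add(2, Mul(2, 16)), 9) = Mul(Add(2, 32), 9) = Mul(34, 9) = 306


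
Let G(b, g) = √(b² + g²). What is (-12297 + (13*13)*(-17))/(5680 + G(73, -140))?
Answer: -2328800/871283 + 410*√24929/871283 ≈ -2.5985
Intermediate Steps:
(-12297 + (13*13)*(-17))/(5680 + G(73, -140)) = (-12297 + (13*13)*(-17))/(5680 + √(73² + (-140)²)) = (-12297 + 169*(-17))/(5680 + √(5329 + 19600)) = (-12297 - 2873)/(5680 + √24929) = -15170/(5680 + √24929)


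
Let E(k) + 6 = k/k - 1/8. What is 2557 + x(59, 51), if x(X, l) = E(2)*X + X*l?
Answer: 42109/8 ≈ 5263.6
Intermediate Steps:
E(k) = -41/8 (E(k) = -6 + (k/k - 1/8) = -6 + (1 - 1*⅛) = -6 + (1 - ⅛) = -6 + 7/8 = -41/8)
x(X, l) = -41*X/8 + X*l
2557 + x(59, 51) = 2557 + (⅛)*59*(-41 + 8*51) = 2557 + (⅛)*59*(-41 + 408) = 2557 + (⅛)*59*367 = 2557 + 21653/8 = 42109/8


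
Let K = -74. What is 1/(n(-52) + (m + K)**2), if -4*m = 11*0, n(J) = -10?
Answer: 1/5466 ≈ 0.00018295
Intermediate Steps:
m = 0 (m = -11*0/4 = -1/4*0 = 0)
1/(n(-52) + (m + K)**2) = 1/(-10 + (0 - 74)**2) = 1/(-10 + (-74)**2) = 1/(-10 + 5476) = 1/5466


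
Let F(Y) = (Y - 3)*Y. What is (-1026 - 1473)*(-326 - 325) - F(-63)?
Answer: 1622691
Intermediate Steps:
F(Y) = Y*(-3 + Y) (F(Y) = (-3 + Y)*Y = Y*(-3 + Y))
(-1026 - 1473)*(-326 - 325) - F(-63) = (-1026 - 1473)*(-326 - 325) - (-63)*(-3 - 63) = -2499*(-651) - (-63)*(-66) = 1626849 - 1*4158 = 1626849 - 4158 = 1622691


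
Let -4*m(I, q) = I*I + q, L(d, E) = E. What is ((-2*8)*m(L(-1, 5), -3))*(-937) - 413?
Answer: -82869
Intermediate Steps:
m(I, q) = -q/4 - I²/4 (m(I, q) = -(I*I + q)/4 = -(I² + q)/4 = -(q + I²)/4 = -q/4 - I²/4)
((-2*8)*m(L(-1, 5), -3))*(-937) - 413 = ((-2*8)*(-¼*(-3) - ¼*5²))*(-937) - 413 = -16*(¾ - ¼*25)*(-937) - 413 = -16*(¾ - 25/4)*(-937) - 413 = -16*(-11/2)*(-937) - 413 = 88*(-937) - 413 = -82456 - 413 = -82869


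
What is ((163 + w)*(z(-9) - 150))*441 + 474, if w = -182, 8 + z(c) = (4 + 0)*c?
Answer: 1626000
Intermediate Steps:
z(c) = -8 + 4*c (z(c) = -8 + (4 + 0)*c = -8 + 4*c)
((163 + w)*(z(-9) - 150))*441 + 474 = ((163 - 182)*((-8 + 4*(-9)) - 150))*441 + 474 = -19*((-8 - 36) - 150)*441 + 474 = -19*(-44 - 150)*441 + 474 = -19*(-194)*441 + 474 = 3686*441 + 474 = 1625526 + 474 = 1626000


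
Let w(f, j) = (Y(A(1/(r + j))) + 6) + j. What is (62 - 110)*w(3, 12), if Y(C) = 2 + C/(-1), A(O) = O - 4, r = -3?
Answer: -3440/3 ≈ -1146.7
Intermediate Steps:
A(O) = -4 + O
Y(C) = 2 - C (Y(C) = 2 + C*(-1) = 2 - C)
w(f, j) = 12 + j - 1/(-3 + j) (w(f, j) = ((2 - (-4 + 1/(-3 + j))) + 6) + j = ((2 + (4 - 1/(-3 + j))) + 6) + j = ((6 - 1/(-3 + j)) + 6) + j = (12 - 1/(-3 + j)) + j = 12 + j - 1/(-3 + j))
(62 - 110)*w(3, 12) = (62 - 110)*((-1 + (-3 + 12)*(12 + 12))/(-3 + 12)) = -48*(-1 + 9*24)/9 = -16*(-1 + 216)/3 = -16*215/3 = -48*215/9 = -3440/3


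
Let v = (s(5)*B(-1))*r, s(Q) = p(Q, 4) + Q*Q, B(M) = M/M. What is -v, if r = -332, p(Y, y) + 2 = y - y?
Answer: 7636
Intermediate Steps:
p(Y, y) = -2 (p(Y, y) = -2 + (y - y) = -2 + 0 = -2)
B(M) = 1
s(Q) = -2 + Q² (s(Q) = -2 + Q*Q = -2 + Q²)
v = -7636 (v = ((-2 + 5²)*1)*(-332) = ((-2 + 25)*1)*(-332) = (23*1)*(-332) = 23*(-332) = -7636)
-v = -1*(-7636) = 7636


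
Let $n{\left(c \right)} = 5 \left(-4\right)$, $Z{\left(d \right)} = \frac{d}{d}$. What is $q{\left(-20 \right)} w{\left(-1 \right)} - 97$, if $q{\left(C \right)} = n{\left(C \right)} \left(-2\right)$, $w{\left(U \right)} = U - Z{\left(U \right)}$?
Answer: $-177$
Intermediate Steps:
$Z{\left(d \right)} = 1$
$n{\left(c \right)} = -20$
$w{\left(U \right)} = -1 + U$ ($w{\left(U \right)} = U - 1 = -1 + U$)
$q{\left(C \right)} = 40$ ($q{\left(C \right)} = \left(-20\right) \left(-2\right) = 40$)
$q{\left(-20 \right)} w{\left(-1 \right)} - 97 = 40 \left(-1 - 1\right) - 97 = 40 \left(-2\right) - 97 = -80 - 97 = -177$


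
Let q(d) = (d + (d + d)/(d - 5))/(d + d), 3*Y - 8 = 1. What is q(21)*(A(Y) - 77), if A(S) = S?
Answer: -333/8 ≈ -41.625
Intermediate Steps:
Y = 3 (Y = 8/3 + (⅓)*1 = 8/3 + ⅓ = 3)
q(d) = (d + 2*d/(-5 + d))/(2*d) (q(d) = (d + (2*d)/(-5 + d))/((2*d)) = (d + 2*d/(-5 + d))*(1/(2*d)) = (d + 2*d/(-5 + d))/(2*d))
q(21)*(A(Y) - 77) = ((-3 + 21)/(2*(-5 + 21)))*(3 - 77) = ((½)*18/16)*(-74) = ((½)*(1/16)*18)*(-74) = (9/16)*(-74) = -333/8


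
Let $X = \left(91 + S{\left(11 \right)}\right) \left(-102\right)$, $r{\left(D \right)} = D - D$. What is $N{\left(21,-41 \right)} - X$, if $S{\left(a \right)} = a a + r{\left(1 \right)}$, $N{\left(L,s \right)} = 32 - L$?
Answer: $21635$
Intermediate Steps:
$r{\left(D \right)} = 0$
$S{\left(a \right)} = a^{2}$ ($S{\left(a \right)} = a a + 0 = a^{2} + 0 = a^{2}$)
$X = -21624$ ($X = \left(91 + 11^{2}\right) \left(-102\right) = \left(91 + 121\right) \left(-102\right) = 212 \left(-102\right) = -21624$)
$N{\left(21,-41 \right)} - X = \left(32 - 21\right) - -21624 = \left(32 - 21\right) + 21624 = 11 + 21624 = 21635$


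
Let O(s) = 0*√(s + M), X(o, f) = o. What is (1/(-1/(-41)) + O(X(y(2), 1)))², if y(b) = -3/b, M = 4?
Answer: 1681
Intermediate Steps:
O(s) = 0 (O(s) = 0*√(s + 4) = 0*√(4 + s) = 0)
(1/(-1/(-41)) + O(X(y(2), 1)))² = (1/(-1/(-41)) + 0)² = (1/(-1*(-1/41)) + 0)² = (1/(1/41) + 0)² = (41 + 0)² = 41² = 1681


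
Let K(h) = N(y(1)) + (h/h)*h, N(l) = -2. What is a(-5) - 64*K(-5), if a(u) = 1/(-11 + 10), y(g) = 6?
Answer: 447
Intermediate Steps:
a(u) = -1 (a(u) = 1/(-1) = -1)
K(h) = -2 + h (K(h) = -2 + (h/h)*h = -2 + 1*h = -2 + h)
a(-5) - 64*K(-5) = -1 - 64*(-2 - 5) = -1 - 64*(-7) = -1 + 448 = 447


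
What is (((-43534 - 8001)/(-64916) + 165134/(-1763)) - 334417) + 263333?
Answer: -8145972990811/114446908 ≈ -71177.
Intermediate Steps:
(((-43534 - 8001)/(-64916) + 165134/(-1763)) - 334417) + 263333 = ((-51535*(-1/64916) + 165134*(-1/1763)) - 334417) + 263333 = ((51535/64916 - 165134/1763) - 334417) + 263333 = (-10628982539/114446908 - 334417) + 263333 = -38283620615175/114446908 + 263333 = -8145972990811/114446908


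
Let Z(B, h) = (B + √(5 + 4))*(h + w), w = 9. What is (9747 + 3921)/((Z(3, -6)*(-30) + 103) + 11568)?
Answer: 13668/11131 ≈ 1.2279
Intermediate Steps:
Z(B, h) = (3 + B)*(9 + h) (Z(B, h) = (B + √(5 + 4))*(h + 9) = (B + √9)*(9 + h) = (B + 3)*(9 + h) = (3 + B)*(9 + h))
(9747 + 3921)/((Z(3, -6)*(-30) + 103) + 11568) = (9747 + 3921)/(((27 + 3*(-6) + 9*3 + 3*(-6))*(-30) + 103) + 11568) = 13668/(((27 - 18 + 27 - 18)*(-30) + 103) + 11568) = 13668/((18*(-30) + 103) + 11568) = 13668/((-540 + 103) + 11568) = 13668/(-437 + 11568) = 13668/11131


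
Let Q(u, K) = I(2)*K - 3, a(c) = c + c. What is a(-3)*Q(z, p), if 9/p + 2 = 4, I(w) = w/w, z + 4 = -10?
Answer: -9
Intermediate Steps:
z = -14 (z = -4 - 10 = -14)
I(w) = 1
a(c) = 2*c
p = 9/2 (p = 9/(-2 + 4) = 9/2 ≈ 4.5000)
Q(u, K) = -3 + K (Q(u, K) = 1*K - 3 = K - 3 = -3 + K)
a(-3)*Q(z, p) = (2*(-3))*(-3 + 9/2) = -6*3/2 = -9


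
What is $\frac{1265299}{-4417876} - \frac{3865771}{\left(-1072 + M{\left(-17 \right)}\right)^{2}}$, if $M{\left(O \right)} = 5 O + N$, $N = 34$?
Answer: $- \frac{18674202184967}{5571511542004} \approx -3.3517$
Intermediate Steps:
$M{\left(O \right)} = 34 + 5 O$ ($M{\left(O \right)} = 5 O + 34 = 34 + 5 O$)
$\frac{1265299}{-4417876} - \frac{3865771}{\left(-1072 + M{\left(-17 \right)}\right)^{2}} = \frac{1265299}{-4417876} - \frac{3865771}{\left(-1072 + \left(34 + 5 \left(-17\right)\right)\right)^{2}} = 1265299 \left(- \frac{1}{4417876}\right) - \frac{3865771}{\left(-1072 + \left(34 - 85\right)\right)^{2}} = - \frac{1265299}{4417876} - \frac{3865771}{\left(-1072 - 51\right)^{2}} = - \frac{1265299}{4417876} - \frac{3865771}{\left(-1123\right)^{2}} = - \frac{1265299}{4417876} - \frac{3865771}{1261129} = - \frac{18674202184967}{5571511542004}$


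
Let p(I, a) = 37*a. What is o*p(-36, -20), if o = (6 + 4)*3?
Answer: -22200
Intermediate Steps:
o = 30 (o = 10*3 = 30)
o*p(-36, -20) = 30*(37*(-20)) = 30*(-740) = -22200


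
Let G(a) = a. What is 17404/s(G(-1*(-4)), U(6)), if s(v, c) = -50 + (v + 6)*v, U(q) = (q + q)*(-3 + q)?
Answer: -8702/5 ≈ -1740.4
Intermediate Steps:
U(q) = 2*q*(-3 + q) (U(q) = (2*q)*(-3 + q) = 2*q*(-3 + q))
s(v, c) = -50 + v*(6 + v) (s(v, c) = -50 + (6 + v)*v = -50 + v*(6 + v))
17404/s(G(-1*(-4)), U(6)) = 17404/(-50 + (-1*(-4))² + 6*(-1*(-4))) = 17404/(-50 + 4² + 6*4) = 17404/(-50 + 16 + 24) = 17404/(-10) = 17404*(-⅒) = -8702/5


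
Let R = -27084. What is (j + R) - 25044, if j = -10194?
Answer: -62322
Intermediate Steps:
(j + R) - 25044 = (-10194 - 27084) - 25044 = -37278 - 25044 = -62322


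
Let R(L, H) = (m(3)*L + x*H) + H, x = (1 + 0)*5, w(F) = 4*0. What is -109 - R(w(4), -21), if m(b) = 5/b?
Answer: 17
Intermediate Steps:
w(F) = 0
x = 5 (x = 1*5 = 5)
R(L, H) = 6*H + 5*L/3 (R(L, H) = ((5/3)*L + 5*H) + H = ((5*(⅓))*L + 5*H) + H = (5*L/3 + 5*H) + H = (5*H + 5*L/3) + H = 6*H + 5*L/3)
-109 - R(w(4), -21) = -109 - (6*(-21) + (5/3)*0) = -109 - (-126 + 0) = -109 - 1*(-126) = -109 + 126 = 17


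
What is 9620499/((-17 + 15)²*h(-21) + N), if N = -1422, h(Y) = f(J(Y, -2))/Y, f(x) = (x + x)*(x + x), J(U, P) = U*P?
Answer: -3206833/922 ≈ -3478.1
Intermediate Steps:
J(U, P) = P*U
f(x) = 4*x² (f(x) = (2*x)*(2*x) = 4*x²)
h(Y) = 16*Y (h(Y) = (4*(-2*Y)²)/Y = (4*(4*Y²))/Y = (16*Y²)/Y = 16*Y)
9620499/((-17 + 15)²*h(-21) + N) = 9620499/((-17 + 15)²*(16*(-21)) - 1422) = 9620499/((-2)²*(-336) - 1422) = 9620499/(4*(-336) - 1422) = 9620499/(-1344 - 1422) = 9620499/(-2766) = 9620499*(-1/2766) = -3206833/922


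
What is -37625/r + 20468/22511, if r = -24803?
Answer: 1354644179/558340333 ≈ 2.4262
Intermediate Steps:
-37625/r + 20468/22511 = -37625/(-24803) + 20468/22511 = -37625*(-1/24803) + 20468*(1/22511) = 37625/24803 + 20468/22511 = 1354644179/558340333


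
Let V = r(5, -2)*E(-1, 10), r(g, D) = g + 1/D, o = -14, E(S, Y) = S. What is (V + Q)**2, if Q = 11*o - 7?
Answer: 109561/4 ≈ 27390.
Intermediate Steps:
Q = -161 (Q = 11*(-14) - 7 = -154 - 7 = -161)
V = -9/2 (V = (5 + 1/(-2))*(-1) = (5 - 1/2)*(-1) = (9/2)*(-1) = -9/2 ≈ -4.5000)
(V + Q)**2 = (-9/2 - 161)**2 = (-331/2)**2 = 109561/4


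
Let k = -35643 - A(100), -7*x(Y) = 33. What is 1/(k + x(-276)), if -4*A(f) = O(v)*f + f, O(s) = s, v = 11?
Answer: -7/247434 ≈ -2.8290e-5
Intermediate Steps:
x(Y) = -33/7 (x(Y) = -1/7*33 = -33/7)
A(f) = -3*f (A(f) = -(11*f + f)/4 = -3*f)
k = -35343 (k = -35643 - (-3)*100 = -35643 - 1*(-300) = -35643 + 300 = -35343)
1/(k + x(-276)) = 1/(-35343 - 33/7) = 1/(-247434/7) = -7/247434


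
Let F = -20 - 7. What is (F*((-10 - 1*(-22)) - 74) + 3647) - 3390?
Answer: 1931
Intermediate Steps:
F = -27
(F*((-10 - 1*(-22)) - 74) + 3647) - 3390 = (-27*((-10 - 1*(-22)) - 74) + 3647) - 3390 = (-27*((-10 + 22) - 74) + 3647) - 3390 = (-27*(12 - 74) + 3647) - 3390 = (-27*(-62) + 3647) - 3390 = (1674 + 3647) - 3390 = 5321 - 3390 = 1931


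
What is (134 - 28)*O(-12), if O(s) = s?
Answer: -1272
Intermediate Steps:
(134 - 28)*O(-12) = (134 - 28)*(-12) = 106*(-12) = -1272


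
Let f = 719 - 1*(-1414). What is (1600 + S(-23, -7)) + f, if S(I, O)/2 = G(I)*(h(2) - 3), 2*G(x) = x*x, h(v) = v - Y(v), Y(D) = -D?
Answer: 4262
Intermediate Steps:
f = 2133 (f = 719 + 1414 = 2133)
h(v) = 2*v (h(v) = v - (-1)*v = v + v = 2*v)
G(x) = x²/2 (G(x) = (x*x)/2 = x²/2)
S(I, O) = I² (S(I, O) = 2*((I²/2)*(2*2 - 3)) = 2*((I²/2)*(4 - 3)) = 2*((I²/2)*1) = 2*(I²/2) = I²)
(1600 + S(-23, -7)) + f = (1600 + (-23)²) + 2133 = (1600 + 529) + 2133 = 2129 + 2133 = 4262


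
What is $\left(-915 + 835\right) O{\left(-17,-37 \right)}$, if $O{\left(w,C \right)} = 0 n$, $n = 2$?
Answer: $0$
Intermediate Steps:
$O{\left(w,C \right)} = 0$ ($O{\left(w,C \right)} = 0 \cdot 2 = 0$)
$\left(-915 + 835\right) O{\left(-17,-37 \right)} = \left(-915 + 835\right) 0 = \left(-80\right) 0 = 0$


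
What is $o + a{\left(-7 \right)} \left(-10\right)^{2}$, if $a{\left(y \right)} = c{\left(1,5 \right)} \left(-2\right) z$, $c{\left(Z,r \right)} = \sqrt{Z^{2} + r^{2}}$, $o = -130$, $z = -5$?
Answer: $-130 + 1000 \sqrt{26} \approx 4969.0$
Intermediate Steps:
$a{\left(y \right)} = 10 \sqrt{26}$ ($a{\left(y \right)} = \sqrt{1^{2} + 5^{2}} \left(-2\right) \left(-5\right) = \sqrt{1 + 25} \left(-2\right) \left(-5\right) = \sqrt{26} \left(-2\right) \left(-5\right) = - 2 \sqrt{26} \left(-5\right) = 10 \sqrt{26}$)
$o + a{\left(-7 \right)} \left(-10\right)^{2} = -130 + 10 \sqrt{26} \left(-10\right)^{2} = -130 + 10 \sqrt{26} \cdot 100 = -130 + 1000 \sqrt{26}$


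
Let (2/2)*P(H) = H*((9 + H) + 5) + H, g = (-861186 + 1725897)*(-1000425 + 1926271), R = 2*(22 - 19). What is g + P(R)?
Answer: 800589220632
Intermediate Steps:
R = 6 (R = 2*3 = 6)
g = 800589220506 (g = 864711*925846 = 800589220506)
P(H) = H + H*(14 + H) (P(H) = H*((9 + H) + 5) + H = H*(14 + H) + H = H + H*(14 + H))
g + P(R) = 800589220506 + 6*(15 + 6) = 800589220506 + 6*21 = 800589220506 + 126 = 800589220632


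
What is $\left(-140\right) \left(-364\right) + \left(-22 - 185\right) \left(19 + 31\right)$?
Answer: $40610$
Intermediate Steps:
$\left(-140\right) \left(-364\right) + \left(-22 - 185\right) \left(19 + 31\right) = 50960 - 10350 = 40610$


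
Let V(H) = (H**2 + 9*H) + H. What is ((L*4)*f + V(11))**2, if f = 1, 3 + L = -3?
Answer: 42849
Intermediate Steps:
L = -6 (L = -3 - 3 = -6)
V(H) = H**2 + 10*H
((L*4)*f + V(11))**2 = (-6*4*1 + 11*(10 + 11))**2 = (-24*1 + 11*21)**2 = (-24 + 231)**2 = 207**2 = 42849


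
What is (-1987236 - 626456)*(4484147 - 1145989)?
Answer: -8724916859336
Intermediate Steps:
(-1987236 - 626456)*(4484147 - 1145989) = -2613692*3338158 = -8724916859336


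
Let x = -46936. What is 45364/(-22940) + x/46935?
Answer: -160293559/53834445 ≈ -2.9775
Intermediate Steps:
45364/(-22940) + x/46935 = 45364/(-22940) - 46936/46935 = 45364*(-1/22940) - 46936*1/46935 = -11341/5735 - 46936/46935 = -160293559/53834445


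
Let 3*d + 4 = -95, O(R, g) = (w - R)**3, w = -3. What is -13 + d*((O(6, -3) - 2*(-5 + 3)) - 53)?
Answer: 25661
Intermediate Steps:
O(R, g) = (-3 - R)**3
d = -33 (d = -4/3 + (1/3)*(-95) = -4/3 - 95/3 = -33)
-13 + d*((O(6, -3) - 2*(-5 + 3)) - 53) = -13 - 33*((-(3 + 6)**3 - 2*(-5 + 3)) - 53) = -13 - 33*((-1*9**3 - 2*(-2)) - 53) = -13 - 33*((-1*729 + 4) - 53) = -13 - 33*((-729 + 4) - 53) = -13 - 33*(-725 - 53) = -13 - 33*(-778) = -13 + 25674 = 25661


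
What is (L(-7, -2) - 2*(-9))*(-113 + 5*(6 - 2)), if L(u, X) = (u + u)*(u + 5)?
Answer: -4278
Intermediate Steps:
L(u, X) = 2*u*(5 + u) (L(u, X) = (2*u)*(5 + u) = 2*u*(5 + u))
(L(-7, -2) - 2*(-9))*(-113 + 5*(6 - 2)) = (2*(-7)*(5 - 7) - 2*(-9))*(-113 + 5*(6 - 2)) = (2*(-7)*(-2) + 18)*(-113 + 5*4) = (28 + 18)*(-113 + 20) = 46*(-93) = -4278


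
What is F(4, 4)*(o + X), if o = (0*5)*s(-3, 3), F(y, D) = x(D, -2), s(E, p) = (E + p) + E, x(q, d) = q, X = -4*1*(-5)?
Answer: 80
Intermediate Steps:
X = 20 (X = -4*(-5) = 20)
s(E, p) = p + 2*E
F(y, D) = D
o = 0 (o = (0*5)*(3 + 2*(-3)) = 0*(3 - 6) = 0*(-3) = 0)
F(4, 4)*(o + X) = 4*(0 + 20) = 4*20 = 80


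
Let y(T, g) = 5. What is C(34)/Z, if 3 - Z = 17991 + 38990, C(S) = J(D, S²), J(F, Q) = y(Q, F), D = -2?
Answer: -5/56978 ≈ -8.7753e-5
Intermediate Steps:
J(F, Q) = 5
C(S) = 5
Z = -56978 (Z = 3 - (17991 + 38990) = 3 - 1*56981 = 3 - 56981 = -56978)
C(34)/Z = 5/(-56978) = 5*(-1/56978) = -5/56978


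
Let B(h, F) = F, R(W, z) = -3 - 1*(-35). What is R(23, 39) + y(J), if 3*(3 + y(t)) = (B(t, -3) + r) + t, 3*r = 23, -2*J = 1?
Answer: 547/18 ≈ 30.389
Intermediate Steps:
R(W, z) = 32 (R(W, z) = -3 + 35 = 32)
J = -½ (J = -½*1 = -½ ≈ -0.50000)
r = 23/3 (r = (⅓)*23 = 23/3 ≈ 7.6667)
y(t) = -13/9 + t/3 (y(t) = -3 + ((-3 + 23/3) + t)/3 = -3 + (14/3 + t)/3 = -3 + (14/9 + t/3) = -13/9 + t/3)
R(23, 39) + y(J) = 32 + (-13/9 + (⅓)*(-½)) = 32 + (-13/9 - ⅙) = 32 - 29/18 = 547/18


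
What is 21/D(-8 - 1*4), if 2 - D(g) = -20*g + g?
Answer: -21/226 ≈ -0.092920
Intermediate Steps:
D(g) = 2 + 19*g (D(g) = 2 - (-20*g + g) = 2 - (-19)*g = 2 + 19*g)
21/D(-8 - 1*4) = 21/(2 + 19*(-8 - 1*4)) = 21/(2 + 19*(-8 - 4)) = 21/(2 + 19*(-12)) = 21/(2 - 228) = 21/(-226) = 21*(-1/226) = -21/226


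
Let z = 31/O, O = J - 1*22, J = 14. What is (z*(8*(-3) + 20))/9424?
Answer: 1/608 ≈ 0.0016447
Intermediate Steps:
O = -8 (O = 14 - 1*22 = 14 - 22 = -8)
z = -31/8 (z = 31/(-8) = 31*(-⅛) = -31/8 ≈ -3.8750)
(z*(8*(-3) + 20))/9424 = -31*(8*(-3) + 20)/8/9424 = -31*(-24 + 20)/8*(1/9424) = -31/8*(-4)*(1/9424) = (31/2)*(1/9424) = 1/608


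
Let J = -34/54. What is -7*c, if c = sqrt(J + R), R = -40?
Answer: -7*I*sqrt(3291)/9 ≈ -44.619*I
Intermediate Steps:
J = -17/27 (J = -34*1/54 = -17/27 ≈ -0.62963)
c = I*sqrt(3291)/9 (c = sqrt(-17/27 - 40) = sqrt(-1097/27) = I*sqrt(3291)/9 ≈ 6.3741*I)
-7*c = -7*I*sqrt(3291)/9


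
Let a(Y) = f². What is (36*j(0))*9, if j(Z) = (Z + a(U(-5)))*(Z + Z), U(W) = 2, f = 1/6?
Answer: 0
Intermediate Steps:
f = ⅙ ≈ 0.16667
a(Y) = 1/36 (a(Y) = (⅙)² = 1/36)
j(Z) = 2*Z*(1/36 + Z) (j(Z) = (Z + 1/36)*(Z + Z) = (1/36 + Z)*(2*Z) = 2*Z*(1/36 + Z))
(36*j(0))*9 = (36*((1/18)*0*(1 + 36*0)))*9 = (36*((1/18)*0*(1 + 0)))*9 = (36*((1/18)*0*1))*9 = (36*0)*9 = 0*9 = 0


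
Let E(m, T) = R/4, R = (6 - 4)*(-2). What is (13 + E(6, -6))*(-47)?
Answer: -564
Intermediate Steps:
R = -4 (R = 2*(-2) = -4)
E(m, T) = -1 (E(m, T) = -4/4 = -4*1/4 = -1)
(13 + E(6, -6))*(-47) = (13 - 1)*(-47) = 12*(-47) = -564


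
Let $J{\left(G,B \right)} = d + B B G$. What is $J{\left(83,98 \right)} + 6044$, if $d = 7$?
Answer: $803183$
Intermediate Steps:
$J{\left(G,B \right)} = 7 + G B^{2}$ ($J{\left(G,B \right)} = 7 + B B G = 7 + G B^{2}$)
$J{\left(83,98 \right)} + 6044 = \left(7 + 83 \cdot 98^{2}\right) + 6044 = \left(7 + 83 \cdot 9604\right) + 6044 = \left(7 + 797132\right) + 6044 = 797139 + 6044 = 803183$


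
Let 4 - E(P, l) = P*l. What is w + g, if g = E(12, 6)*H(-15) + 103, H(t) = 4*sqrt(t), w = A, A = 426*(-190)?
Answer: -80837 - 272*I*sqrt(15) ≈ -80837.0 - 1053.5*I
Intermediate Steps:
A = -80940
w = -80940
E(P, l) = 4 - P*l
g = 103 - 272*I*sqrt(15) (g = (4 - 1*12*6)*(4*sqrt(-15)) + 103 = (4 - 72)*(4*(I*sqrt(15))) + 103 = -272*I*sqrt(15) + 103 = 103 - 272*I*sqrt(15) ≈ 103.0 - 1053.5*I)
w + g = -80940 + (103 - 272*I*sqrt(15)) = -80837 - 272*I*sqrt(15)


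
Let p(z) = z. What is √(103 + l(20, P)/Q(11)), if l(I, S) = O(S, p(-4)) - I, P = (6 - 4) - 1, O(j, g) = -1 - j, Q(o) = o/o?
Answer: 9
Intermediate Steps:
Q(o) = 1
P = 1 (P = 2 - 1 = 1)
l(I, S) = -1 - I - S (l(I, S) = (-1 - S) - I = -1 - I - S)
√(103 + l(20, P)/Q(11)) = √(103 + (-1 - 1*20 - 1*1)/1) = √(103 + (-1 - 20 - 1)*1) = √(103 - 22*1) = √(103 - 22) = √81 = 9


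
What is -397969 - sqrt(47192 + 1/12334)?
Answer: -397969 - sqrt(7179203635086)/12334 ≈ -3.9819e+5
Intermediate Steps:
-397969 - sqrt(47192 + 1/12334) = -397969 - sqrt(582066129/12334) = -397969 - sqrt(7179203635086)/12334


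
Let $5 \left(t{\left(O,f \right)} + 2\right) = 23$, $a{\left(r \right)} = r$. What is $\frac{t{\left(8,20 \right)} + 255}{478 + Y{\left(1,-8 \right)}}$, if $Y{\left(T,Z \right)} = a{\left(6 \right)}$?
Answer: $\frac{322}{605} \approx 0.53223$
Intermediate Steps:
$Y{\left(T,Z \right)} = 6$
$t{\left(O,f \right)} = \frac{13}{5}$ ($t{\left(O,f \right)} = -2 + \frac{1}{5} \cdot 23 = -2 + \frac{23}{5} = \frac{13}{5}$)
$\frac{t{\left(8,20 \right)} + 255}{478 + Y{\left(1,-8 \right)}} = \frac{\frac{13}{5} + 255}{478 + 6} = \frac{1288}{5 \cdot 484} = \frac{1288}{5} \cdot \frac{1}{484} = \frac{322}{605}$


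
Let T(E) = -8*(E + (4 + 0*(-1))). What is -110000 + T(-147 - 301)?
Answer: -106448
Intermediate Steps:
T(E) = -32 - 8*E (T(E) = -8*(E + (4 + 0)) = -8*(E + 4) = -8*(4 + E) = -32 - 8*E)
-110000 + T(-147 - 301) = -110000 + (-32 - 8*(-147 - 301)) = -110000 + (-32 - 8*(-448)) = -110000 + (-32 + 3584) = -110000 + 3552 = -106448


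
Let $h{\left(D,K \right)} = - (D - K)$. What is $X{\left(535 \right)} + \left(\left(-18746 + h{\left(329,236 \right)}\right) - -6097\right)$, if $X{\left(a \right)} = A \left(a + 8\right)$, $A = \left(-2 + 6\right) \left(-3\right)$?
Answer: $-19258$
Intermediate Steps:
$h{\left(D,K \right)} = K - D$
$A = -12$ ($A = 4 \left(-3\right) = -12$)
$X{\left(a \right)} = -96 - 12 a$ ($X{\left(a \right)} = - 12 \left(a + 8\right) = - 12 \left(8 + a\right) = -96 - 12 a$)
$X{\left(535 \right)} + \left(\left(-18746 + h{\left(329,236 \right)}\right) - -6097\right) = \left(-96 - 6420\right) + \left(\left(-18746 + \left(236 - 329\right)\right) - -6097\right) = \left(-96 - 6420\right) + \left(\left(-18746 + \left(236 - 329\right)\right) + 6097\right) = -6516 + \left(\left(-18746 - 93\right) + 6097\right) = -6516 + \left(-18839 + 6097\right) = -6516 - 12742 = -19258$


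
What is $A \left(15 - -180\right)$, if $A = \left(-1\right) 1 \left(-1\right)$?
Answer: $195$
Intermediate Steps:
$A = 1$ ($A = \left(-1\right) \left(-1\right) = 1$)
$A \left(15 - -180\right) = 1 \left(15 - -180\right) = 1 \left(15 + 180\right) = 1 \cdot 195 = 195$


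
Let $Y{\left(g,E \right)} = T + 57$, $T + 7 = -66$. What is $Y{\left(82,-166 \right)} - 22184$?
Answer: $-22200$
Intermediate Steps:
$T = -73$ ($T = -7 - 66 = -73$)
$Y{\left(g,E \right)} = -16$ ($Y{\left(g,E \right)} = -73 + 57 = -16$)
$Y{\left(82,-166 \right)} - 22184 = -16 - 22184 = -22200$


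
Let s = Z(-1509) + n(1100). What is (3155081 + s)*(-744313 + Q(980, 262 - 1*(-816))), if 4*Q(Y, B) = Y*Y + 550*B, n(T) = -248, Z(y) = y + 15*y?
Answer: -1114487715732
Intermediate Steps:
Z(y) = 16*y
s = -24392 (s = 16*(-1509) - 248 = -24144 - 248 = -24392)
Q(Y, B) = Y²/4 + 275*B/2 (Q(Y, B) = (Y*Y + 550*B)/4 = (Y² + 550*B)/4 = Y²/4 + 275*B/2)
(3155081 + s)*(-744313 + Q(980, 262 - 1*(-816))) = (3155081 - 24392)*(-744313 + ((¼)*980² + 275*(262 - 1*(-816))/2)) = 3130689*(-744313 + ((¼)*960400 + 275*(262 + 816)/2)) = 3130689*(-744313 + (240100 + (275/2)*1078)) = 3130689*(-744313 + (240100 + 148225)) = 3130689*(-744313 + 388325) = 3130689*(-355988) = -1114487715732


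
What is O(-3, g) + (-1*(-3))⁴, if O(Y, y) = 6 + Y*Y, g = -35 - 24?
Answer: 96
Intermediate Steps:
g = -59
O(Y, y) = 6 + Y²
O(-3, g) + (-1*(-3))⁴ = (6 + (-3)²) + (-1*(-3))⁴ = (6 + 9) + 3⁴ = 15 + 81 = 96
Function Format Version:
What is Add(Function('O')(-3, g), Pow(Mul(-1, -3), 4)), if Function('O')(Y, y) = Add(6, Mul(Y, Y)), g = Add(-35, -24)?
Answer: 96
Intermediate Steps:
g = -59
Function('O')(Y, y) = Add(6, Pow(Y, 2))
Add(Function('O')(-3, g), Pow(Mul(-1, -3), 4)) = Add(Add(6, Pow(-3, 2)), Pow(Mul(-1, -3), 4)) = Add(Add(6, 9), Pow(3, 4)) = Add(15, 81) = 96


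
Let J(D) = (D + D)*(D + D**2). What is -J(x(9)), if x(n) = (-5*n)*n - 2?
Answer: 134506988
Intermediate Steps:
x(n) = -2 - 5*n**2 (x(n) = -5*n**2 - 2 = -2 - 5*n**2)
J(D) = 2*D*(D + D**2) (J(D) = (2*D)*(D + D**2) = 2*D*(D + D**2))
-J(x(9)) = -2*(-2 - 5*9**2)**2*(1 + (-2 - 5*9**2)) = -2*(-2 - 5*81)**2*(1 + (-2 - 5*81)) = -2*(-2 - 405)**2*(1 + (-2 - 405)) = -2*(-407)**2*(1 - 407) = -2*165649*(-406) = -1*(-134506988) = 134506988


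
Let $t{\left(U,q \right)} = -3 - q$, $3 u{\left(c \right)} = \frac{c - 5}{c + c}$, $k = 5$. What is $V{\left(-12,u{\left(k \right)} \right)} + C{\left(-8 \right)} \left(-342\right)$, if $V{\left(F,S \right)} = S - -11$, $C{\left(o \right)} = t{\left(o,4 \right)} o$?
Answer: $-19141$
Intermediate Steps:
$u{\left(c \right)} = \frac{-5 + c}{6 c}$ ($u{\left(c \right)} = \frac{\left(c - 5\right) \frac{1}{c + c}}{3} = \frac{\left(-5 + c\right) \frac{1}{2 c}}{3} = \frac{\frac{1}{2} \frac{1}{c} \left(-5 + c\right)}{3} = \frac{-5 + c}{6 c}$)
$C{\left(o \right)} = - 7 o$ ($C{\left(o \right)} = \left(-3 - 4\right) o = - 7 o$)
$V{\left(F,S \right)} = 11 + S$ ($V{\left(F,S \right)} = S + 11 = 11 + S$)
$V{\left(-12,u{\left(k \right)} \right)} + C{\left(-8 \right)} \left(-342\right) = \left(11 + \frac{-5 + 5}{6 \cdot 5}\right) + \left(-7\right) \left(-8\right) \left(-342\right) = \left(11 + \frac{1}{6} \cdot \frac{1}{5} \cdot 0\right) + 56 \left(-342\right) = \left(11 + 0\right) - 19152 = 11 - 19152 = -19141$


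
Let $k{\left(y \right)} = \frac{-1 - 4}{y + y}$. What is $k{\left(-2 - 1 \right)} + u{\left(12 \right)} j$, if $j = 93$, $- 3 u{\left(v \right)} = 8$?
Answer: $- \frac{1483}{6} \approx -247.17$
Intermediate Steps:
$u{\left(v \right)} = - \frac{8}{3}$ ($u{\left(v \right)} = \left(- \frac{1}{3}\right) 8 = - \frac{8}{3}$)
$k{\left(y \right)} = - \frac{5}{2 y}$
$k{\left(-2 - 1 \right)} + u{\left(12 \right)} j = - \frac{5}{2 \left(-2 - 1\right)} - 248 = - \frac{5}{2 \left(-3\right)} - 248 = \left(- \frac{5}{2}\right) \left(- \frac{1}{3}\right) - 248 = \frac{5}{6} - 248 = - \frac{1483}{6}$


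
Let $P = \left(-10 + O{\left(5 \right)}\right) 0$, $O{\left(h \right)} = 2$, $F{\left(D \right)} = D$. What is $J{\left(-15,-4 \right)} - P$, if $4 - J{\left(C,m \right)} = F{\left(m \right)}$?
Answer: $8$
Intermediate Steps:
$J{\left(C,m \right)} = 4 - m$
$P = 0$ ($P = \left(-10 + 2\right) 0 = \left(-8\right) 0 = 0$)
$J{\left(-15,-4 \right)} - P = \left(4 - -4\right) - 0 = \left(4 + 4\right) + 0 = 8 + 0 = 8$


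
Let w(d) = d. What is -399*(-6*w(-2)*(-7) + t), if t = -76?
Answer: 63840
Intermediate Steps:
-399*(-6*w(-2)*(-7) + t) = -399*(-6*(-2)*(-7) - 76) = -399*(12*(-7) - 76) = -399*(-84 - 76) = -399*(-160) = 63840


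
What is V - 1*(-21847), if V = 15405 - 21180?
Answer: 16072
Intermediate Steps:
V = -5775
V - 1*(-21847) = -5775 - 1*(-21847) = -5775 + 21847 = 16072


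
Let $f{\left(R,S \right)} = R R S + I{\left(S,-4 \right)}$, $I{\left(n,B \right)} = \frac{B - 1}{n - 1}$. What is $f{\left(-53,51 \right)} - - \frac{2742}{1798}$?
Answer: $\frac{1287911221}{8990} \approx 1.4326 \cdot 10^{5}$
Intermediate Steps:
$I{\left(n,B \right)} = \frac{-1 + B}{-1 + n}$
$f{\left(R,S \right)} = - \frac{5}{-1 + S} + S R^{2}$ ($f{\left(R,S \right)} = R R S + \frac{-1 - 4}{-1 + S} = R^{2} S + \frac{1}{-1 + S} \left(-5\right) = S R^{2} - \frac{5}{-1 + S} = - \frac{5}{-1 + S} + S R^{2}$)
$f{\left(-53,51 \right)} - - \frac{2742}{1798} = \frac{-5 + 51 \left(-53\right)^{2} \left(-1 + 51\right)}{-1 + 51} - - \frac{2742}{1798} = \frac{-5 + 51 \cdot 2809 \cdot 50}{50} - \left(-2742\right) \frac{1}{1798} = \frac{-5 + 7162950}{50} - - \frac{1371}{899} = \frac{1}{50} \cdot 7162945 + \frac{1371}{899} = \frac{1432589}{10} + \frac{1371}{899} = \frac{1287911221}{8990}$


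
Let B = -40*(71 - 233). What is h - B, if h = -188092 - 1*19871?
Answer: -214443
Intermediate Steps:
B = 6480 (B = -40*(-162) = 6480)
h = -207963 (h = -188092 - 19871 = -207963)
h - B = -207963 - 1*6480 = -207963 - 6480 = -214443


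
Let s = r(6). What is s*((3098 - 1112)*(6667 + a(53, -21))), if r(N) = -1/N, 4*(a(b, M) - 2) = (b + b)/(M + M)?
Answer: -185407333/84 ≈ -2.2072e+6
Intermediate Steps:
a(b, M) = 2 + b/(4*M) (a(b, M) = 2 + ((b + b)/(M + M))/4 = 2 + ((2*b)/((2*M)))/4 = 2 + ((2*b)*(1/(2*M)))/4 = 2 + (b/M)/4 = 2 + b/(4*M))
s = -1/6 ≈ -0.16667
s*((3098 - 1112)*(6667 + a(53, -21))) = -(3098 - 1112)*(6667 + (2 + (1/4)*53/(-21)))/6 = -331*(6667 + (2 + (1/4)*53*(-1/21))) = -331*(6667 + (2 - 53/84)) = -331*(6667 + 115/84) = -331*560143/84 = -1/6*185407333/14 = -185407333/84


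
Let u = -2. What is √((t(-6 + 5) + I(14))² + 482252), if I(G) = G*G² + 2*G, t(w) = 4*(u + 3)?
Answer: 2*√2047107 ≈ 2861.5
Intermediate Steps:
t(w) = 4 (t(w) = 4*(-2 + 3) = 4*1 = 4)
I(G) = G³ + 2*G
√((t(-6 + 5) + I(14))² + 482252) = √((4 + 14*(2 + 14²))² + 482252) = √((4 + 14*(2 + 196))² + 482252) = √((4 + 14*198)² + 482252) = √((4 + 2772)² + 482252) = √(2776² + 482252) = √(7706176 + 482252) = √8188428 = 2*√2047107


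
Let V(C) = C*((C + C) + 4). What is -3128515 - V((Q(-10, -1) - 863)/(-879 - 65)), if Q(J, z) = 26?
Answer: -1393968452345/445568 ≈ -3.1285e+6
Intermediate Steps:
V(C) = C*(4 + 2*C) (V(C) = C*(2*C + 4) = C*(4 + 2*C))
-3128515 - V((Q(-10, -1) - 863)/(-879 - 65)) = -3128515 - 2*(26 - 863)/(-879 - 65)*(2 + (26 - 863)/(-879 - 65)) = -3128515 - 2*(-837/(-944))*(2 - 837/(-944)) = -3128515 - 2*(-837*(-1/944))*(2 - 837*(-1/944)) = -3128515 - 2*837*(2 + 837/944)/944 = -3128515 - 2*837*2725/(944*944) = -3128515 - 1*2280825/445568 = -3128515 - 2280825/445568 = -1393968452345/445568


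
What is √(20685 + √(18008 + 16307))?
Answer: √(20685 + √34315) ≈ 144.47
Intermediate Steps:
√(20685 + √(18008 + 16307)) = √(20685 + √34315)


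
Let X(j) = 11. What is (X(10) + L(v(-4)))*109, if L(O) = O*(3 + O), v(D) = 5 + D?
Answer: 1635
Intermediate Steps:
(X(10) + L(v(-4)))*109 = (11 + (5 - 4)*(3 + (5 - 4)))*109 = (11 + 1*(3 + 1))*109 = (11 + 1*4)*109 = (11 + 4)*109 = 15*109 = 1635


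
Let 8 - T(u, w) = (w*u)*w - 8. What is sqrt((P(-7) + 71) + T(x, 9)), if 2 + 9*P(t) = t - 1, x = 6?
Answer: I*sqrt(3601)/3 ≈ 20.003*I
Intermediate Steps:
P(t) = -1/3 + t/9 (P(t) = -2/9 + (t - 1)/9 = -2/9 + (-1 + t)/9 = -2/9 + (-1/9 + t/9) = -1/3 + t/9)
T(u, w) = 16 - u*w**2 (T(u, w) = 8 - ((w*u)*w - 8) = 8 - ((u*w)*w - 8) = 8 - (u*w**2 - 8) = 8 - (-8 + u*w**2) = 8 + (8 - u*w**2) = 16 - u*w**2)
sqrt((P(-7) + 71) + T(x, 9)) = sqrt(((-1/3 + (1/9)*(-7)) + 71) + (16 - 1*6*9**2)) = sqrt(((-1/3 - 7/9) + 71) + (16 - 1*6*81)) = sqrt((-10/9 + 71) + (16 - 486)) = sqrt(629/9 - 470) = sqrt(-3601/9) = I*sqrt(3601)/3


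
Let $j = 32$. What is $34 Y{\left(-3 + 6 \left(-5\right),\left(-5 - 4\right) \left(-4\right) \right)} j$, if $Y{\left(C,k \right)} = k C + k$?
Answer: $-1253376$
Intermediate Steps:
$Y{\left(C,k \right)} = k + C k$ ($Y{\left(C,k \right)} = C k + k = k + C k$)
$34 Y{\left(-3 + 6 \left(-5\right),\left(-5 - 4\right) \left(-4\right) \right)} j = 34 \left(-5 - 4\right) \left(-4\right) \left(1 + \left(-3 + 6 \left(-5\right)\right)\right) 32 = 34 \left(-5 - 4\right) \left(-4\right) \left(1 - 33\right) 32 = 34 \left(-9\right) \left(-4\right) \left(1 - 33\right) 32 = 34 \cdot 36 \left(-32\right) 32 = 34 \left(-1152\right) 32 = \left(-39168\right) 32 = -1253376$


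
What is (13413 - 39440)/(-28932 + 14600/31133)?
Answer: 810298591/900725356 ≈ 0.89961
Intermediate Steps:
(13413 - 39440)/(-28932 + 14600/31133) = -26027/(-28932 + 14600*(1/31133)) = -26027/(-28932 + 14600/31133) = -26027/(-900725356/31133) = -26027*(-31133/900725356) = 810298591/900725356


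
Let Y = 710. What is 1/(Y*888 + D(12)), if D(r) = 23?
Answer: 1/630503 ≈ 1.5860e-6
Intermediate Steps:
1/(Y*888 + D(12)) = 1/(710*888 + 23) = 1/(630480 + 23) = 1/630503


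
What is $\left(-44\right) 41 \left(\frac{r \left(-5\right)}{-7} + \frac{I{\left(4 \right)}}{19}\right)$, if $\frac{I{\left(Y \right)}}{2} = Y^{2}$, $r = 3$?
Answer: $- \frac{918236}{133} \approx -6904.0$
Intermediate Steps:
$I{\left(Y \right)} = 2 Y^{2}$
$\left(-44\right) 41 \left(\frac{r \left(-5\right)}{-7} + \frac{I{\left(4 \right)}}{19}\right) = \left(-44\right) 41 \left(\frac{3 \left(-5\right)}{-7} + \frac{2 \cdot 4^{2}}{19}\right) = - 1804 \left(\left(-15\right) \left(- \frac{1}{7}\right) + 2 \cdot 16 \cdot \frac{1}{19}\right) = - 1804 \left(\frac{15}{7} + 32 \cdot \frac{1}{19}\right) = - 1804 \left(\frac{15}{7} + \frac{32}{19}\right) = \left(-1804\right) \frac{509}{133} = - \frac{918236}{133}$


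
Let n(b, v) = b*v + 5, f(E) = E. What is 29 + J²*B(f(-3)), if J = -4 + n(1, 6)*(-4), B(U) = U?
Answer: -6883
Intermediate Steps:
n(b, v) = 5 + b*v
J = -48 (J = -4 + (5 + 1*6)*(-4) = -4 + (5 + 6)*(-4) = -4 + 11*(-4) = -4 - 44 = -48)
29 + J²*B(f(-3)) = 29 + (-48)²*(-3) = 29 + 2304*(-3) = 29 - 6912 = -6883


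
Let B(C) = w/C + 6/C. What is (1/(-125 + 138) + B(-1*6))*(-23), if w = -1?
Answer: 1357/78 ≈ 17.397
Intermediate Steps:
B(C) = 5/C (B(C) = -1/C + 6/C = 5/C)
(1/(-125 + 138) + B(-1*6))*(-23) = (1/(-125 + 138) + 5/((-1*6)))*(-23) = (1/13 + 5/(-6))*(-23) = (1/13 + 5*(-⅙))*(-23) = (1/13 - ⅚)*(-23) = -59/78*(-23) = 1357/78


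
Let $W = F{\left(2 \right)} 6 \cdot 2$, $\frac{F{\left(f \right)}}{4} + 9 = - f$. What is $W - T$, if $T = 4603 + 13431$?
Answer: $-18562$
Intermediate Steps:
$F{\left(f \right)} = -36 - 4 f$ ($F{\left(f \right)} = -36 + 4 \left(- f\right) = -36 - 4 f$)
$T = 18034$
$W = -528$ ($W = \left(-36 - 8\right) 6 \cdot 2 = \left(-44\right) 6 \cdot 2 = \left(-264\right) 2 = -528$)
$W - T = -528 - 18034 = -18562$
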